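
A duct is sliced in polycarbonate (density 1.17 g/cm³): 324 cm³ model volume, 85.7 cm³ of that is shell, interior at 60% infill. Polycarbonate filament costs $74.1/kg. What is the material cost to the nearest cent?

Volume inside the shell = 324 − 85.7, so 238.3 cm³.
Infill deposited: 0.60 × 238.3 → 142.98 cm³.
Total printed volume = 85.7 + 142.98 = 228.68 cm³.
Mass = 228.68 × 1.17 = 267.5556 g.
At $74.1/kg: 267.5556/1000 × 74.1 = $19.83.

$19.83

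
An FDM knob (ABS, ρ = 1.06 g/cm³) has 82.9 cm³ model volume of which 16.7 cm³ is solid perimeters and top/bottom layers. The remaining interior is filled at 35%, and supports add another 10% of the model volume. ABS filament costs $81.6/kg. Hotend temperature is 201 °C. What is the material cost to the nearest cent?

Interior volume: 82.9 − 16.7 → 66.2 cm³.
Deposited infill = 0.35 × 66.2 = 23.17 cm³.
Support = 0.10 × 82.9 = 8.29 cm³.
Total extruded = 16.7 + 23.17 + 8.29 = 48.16 cm³.
Mass: 48.16 × 1.06 → 51.0496 g.
Cost = 51.0496 g / 1000 × $81.6/kg = $4.17.

$4.17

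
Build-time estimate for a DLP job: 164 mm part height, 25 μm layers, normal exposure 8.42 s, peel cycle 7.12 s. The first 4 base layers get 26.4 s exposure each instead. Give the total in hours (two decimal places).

Layers = ⌈164/0.025⌉ = 6560.
Burn-in layers: 4 × (26.4 + 7.12) → 134.08 s.
Normal layers = 6556 × (8.42 + 7.12), so 101880.24 s.
Total = 134.08 + 101880.24 = 102014.32 s = 28.34 hours.

28.34 hours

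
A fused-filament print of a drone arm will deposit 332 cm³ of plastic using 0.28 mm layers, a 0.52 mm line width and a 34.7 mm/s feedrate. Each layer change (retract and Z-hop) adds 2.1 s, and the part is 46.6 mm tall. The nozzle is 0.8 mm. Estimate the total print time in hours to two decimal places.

18.35 hours

Line area = 0.28 × 0.52, so 0.1456 mm².
Toolpath length = 332 cm³ / 0.1456 mm² = 332000 / 0.1456 = 2280219.8 mm.
Extrusion time = 2280219.8 / 34.7 = 65712.4 s.
Layer count = ceil(46.6 / 0.28) = 167.
Layer-change overhead = 167 × 2.1 = 350.7 s.
Altogether 65712.4 + 350.7 = 66063.1 s, i.e. 18.35 hours.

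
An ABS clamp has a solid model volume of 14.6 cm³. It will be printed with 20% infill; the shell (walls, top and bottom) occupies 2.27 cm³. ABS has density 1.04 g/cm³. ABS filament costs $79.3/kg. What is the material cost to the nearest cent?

Infill region = 14.6 − 2.27 = 12.33 cm³.
Infill volume: 0.20 × 12.33 → 2.466 cm³.
Total extruded: 2.27 + 2.466 → 4.736 cm³.
Mass = 4.736 × 1.04 = 4.92544 g.
Cost = 4.92544 g / 1000 × $79.3/kg = $0.39.

$0.39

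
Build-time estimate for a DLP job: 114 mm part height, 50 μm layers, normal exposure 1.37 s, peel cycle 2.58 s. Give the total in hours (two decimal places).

2.50 hours

Layers = ⌈114/0.05⌉ = 2280.
Cycle time: 1.37 + 2.58 → 3.95 s.
Total = 2280 × 3.95 = 9006 s = 2.50 hours.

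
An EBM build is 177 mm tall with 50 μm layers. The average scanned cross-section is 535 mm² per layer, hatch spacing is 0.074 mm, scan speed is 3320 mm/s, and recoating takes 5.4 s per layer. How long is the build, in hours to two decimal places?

7.45 hours

Layers = ⌈177/0.05⌉ = 3540.
Hatch length per layer = 535 / 0.074, so 7229.7 mm.
Scan time per layer = 7229.7 / 3320, so 2.1776 s.
Layer cycle: 2.1776 + 5.4 → 7.5776 s.
3540 layers × 7.5776 s/layer = 26824.704 s, i.e. 7.45 hours.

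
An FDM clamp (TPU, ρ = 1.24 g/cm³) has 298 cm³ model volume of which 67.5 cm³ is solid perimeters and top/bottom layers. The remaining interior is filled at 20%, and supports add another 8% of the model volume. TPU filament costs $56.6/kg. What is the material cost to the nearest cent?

$9.65

Volume inside the shell: 298 − 67.5 → 230.5 cm³.
Deposited infill = 0.20 × 230.5 = 46.1 cm³.
Support = 0.08 × 298, so 23.84 cm³.
Total printed volume = 67.5 + 46.1 + 23.84 = 137.44 cm³.
Mass = 137.44 × 1.24, so 170.4256 g.
Cost = 170.4256 g / 1000 × $56.6/kg = $9.65.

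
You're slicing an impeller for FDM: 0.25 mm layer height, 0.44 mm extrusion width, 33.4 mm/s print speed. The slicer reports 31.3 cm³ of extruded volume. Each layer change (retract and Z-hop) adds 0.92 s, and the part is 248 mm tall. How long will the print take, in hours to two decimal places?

Line area = 0.25 × 0.44, so 0.11 mm².
Path length: 31300 mm³ / 0.11 mm² → 284545.5 mm.
Extrusion time = 284545.5 / 33.4 = 8519.3 s.
Layers = ⌈248/0.25⌉ = 992.
Layer-change overhead = 992 × 0.92, so 912.64 s.
Altogether 8519.3 + 912.64 = 9431.94 s, i.e. 2.62 hours.

2.62 hours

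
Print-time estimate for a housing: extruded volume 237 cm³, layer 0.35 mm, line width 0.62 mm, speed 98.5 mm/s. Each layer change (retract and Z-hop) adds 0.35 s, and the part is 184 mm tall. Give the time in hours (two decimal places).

3.13 hours

Bead cross-section = 0.35 × 0.62 = 0.217 mm².
Path length: 237000 mm³ / 0.217 mm² → 1092165.9 mm.
Extrusion time = 1092165.9 / 98.5 = 11088 s.
Layers = ⌈184/0.35⌉ = 526.
Layer-change overhead = 526 × 0.35, so 184.1 s.
Total = 11088 + 184.1 = 11272.1 s = 3.13 hours.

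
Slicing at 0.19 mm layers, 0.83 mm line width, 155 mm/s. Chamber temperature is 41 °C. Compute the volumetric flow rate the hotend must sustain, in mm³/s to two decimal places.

Extrusion cross-section = 0.19 × 0.83, so 0.1577 mm².
Volumetric flow = 155 × 0.1577 = 24.44 mm³/s.

24.44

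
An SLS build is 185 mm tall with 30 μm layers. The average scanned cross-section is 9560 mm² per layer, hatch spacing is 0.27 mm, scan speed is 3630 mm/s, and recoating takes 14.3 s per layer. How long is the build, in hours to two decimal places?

41.21 hours

Layer count = ceil(185 / 0.03) = 6167.
Scan path per layer = 9560 / 0.27 = 35407.4 mm.
Scan time per layer: 35407.4 / 3630 → 9.7541 s.
Layer cycle = 9.7541 + 14.3 = 24.0541 s.
6167 layers × 24.0541 s/layer = 148341.6347 s, i.e. 41.21 hours.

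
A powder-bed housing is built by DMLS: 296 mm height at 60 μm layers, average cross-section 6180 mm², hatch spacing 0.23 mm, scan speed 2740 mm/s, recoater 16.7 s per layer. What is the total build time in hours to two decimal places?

36.33 hours

Number of layers: 296 / 0.06 → 4934 (rounded up).
Hatch length per layer = 6180 / 0.23, so 26869.6 mm.
Scan time per layer: 26869.6 / 2740 → 9.8064 s.
Time per layer: 9.8064 + 16.7 → 26.5064 s.
Build time = 4934 × 26.5064 = 130782.5776 s = 36.33 hours.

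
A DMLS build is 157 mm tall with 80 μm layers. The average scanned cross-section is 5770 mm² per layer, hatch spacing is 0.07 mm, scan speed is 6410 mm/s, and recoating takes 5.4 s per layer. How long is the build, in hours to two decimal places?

9.96 hours

Layer count = ceil(157 / 0.08) = 1963.
Per-layer scan distance = 5770 / 0.07, so 82428.6 mm.
Scan time per layer = 82428.6 / 6410 = 12.8594 s.
Per-layer time = 12.8594 + 5.4, so 18.2594 s.
1963 layers × 18.2594 s/layer = 35843.2022 s, i.e. 9.96 hours.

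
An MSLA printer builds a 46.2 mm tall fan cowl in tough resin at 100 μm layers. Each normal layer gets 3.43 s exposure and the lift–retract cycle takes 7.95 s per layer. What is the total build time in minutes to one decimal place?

87.6 minutes

Layer count = ceil(46.2 / 0.1) = 462.
Per-layer time: 3.43 + 7.95 → 11.38 s.
Total = 462 × 11.38 = 5257.56 s = 87.6 minutes.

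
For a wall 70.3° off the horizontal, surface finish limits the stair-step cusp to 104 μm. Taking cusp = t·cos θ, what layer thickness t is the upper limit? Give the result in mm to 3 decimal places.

0.309 mm

t = h_c / cos θ = 0.104 / 0.3371 = 0.309 mm.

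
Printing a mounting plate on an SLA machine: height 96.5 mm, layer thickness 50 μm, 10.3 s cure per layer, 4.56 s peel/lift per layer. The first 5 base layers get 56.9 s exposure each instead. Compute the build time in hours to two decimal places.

Layers = ⌈96.5/0.05⌉ = 1930.
Base layers = 5 × (56.9 + 4.56), so 307.3 s.
Remaining layers: 1925 × (10.3 + 4.56) → 28605.5 s.
Sum: 307.3 + 28605.5 = 28912.8 s → 8.03 hours.

8.03 hours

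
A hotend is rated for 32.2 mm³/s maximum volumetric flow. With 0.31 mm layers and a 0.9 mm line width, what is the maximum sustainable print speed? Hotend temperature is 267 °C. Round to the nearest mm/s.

115 mm/s

A = 0.31 × 0.9, so 0.279 mm².
Max speed = 32.2 / 0.279 = 115.41 ≈ 115 mm/s.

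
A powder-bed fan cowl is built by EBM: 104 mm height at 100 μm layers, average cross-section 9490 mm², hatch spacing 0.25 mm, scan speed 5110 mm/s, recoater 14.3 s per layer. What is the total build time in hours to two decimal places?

Layer count = ceil(104 / 0.1) = 1040.
Hatch length per layer = 9490 / 0.25 = 37960 mm.
Per-layer scan time = 37960 / 5110 = 7.4286 s.
Time per layer = 7.4286 + 14.3, so 21.7286 s.
Total: 1040 × 21.7286 s = 22597.744 s → 6.28 hours.

6.28 hours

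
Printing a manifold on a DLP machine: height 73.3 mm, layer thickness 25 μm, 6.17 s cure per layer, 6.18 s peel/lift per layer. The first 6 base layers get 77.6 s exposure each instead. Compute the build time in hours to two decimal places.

Number of layers: 73.3 / 0.025 → 2932 (rounded up).
Base layers: 6 × (77.6 + 6.18) → 502.68 s.
Remaining layers: 2926 × (6.17 + 6.18) → 36136.1 s.
Sum: 502.68 + 36136.1 = 36638.78 s → 10.18 hours.

10.18 hours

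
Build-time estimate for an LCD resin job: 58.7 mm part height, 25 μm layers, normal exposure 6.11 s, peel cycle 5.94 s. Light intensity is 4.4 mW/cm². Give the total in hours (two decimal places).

Layer count = ceil(58.7 / 0.025) = 2348.
Each layer takes = 6.11 + 5.94 = 12.05 s.
Total = 2348 × 12.05 = 28293.4 s = 7.86 hours.

7.86 hours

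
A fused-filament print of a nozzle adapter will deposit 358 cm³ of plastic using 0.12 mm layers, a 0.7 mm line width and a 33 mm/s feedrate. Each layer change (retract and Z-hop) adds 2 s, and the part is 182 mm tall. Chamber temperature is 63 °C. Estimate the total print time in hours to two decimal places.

Extrusion cross-section = 0.12 × 0.7, so 0.084 mm².
Total extruded path = 358000/0.084 = 4261904.8 mm.
Extrusion time: 4261904.8 / 33 → 129148.6 s.
Layer count = ceil(182 / 0.12) = 1517.
Z-hop total = 1517 × 2 = 3034 s.
Altogether 129148.6 + 3034 = 132182.6 s, i.e. 36.72 hours.

36.72 hours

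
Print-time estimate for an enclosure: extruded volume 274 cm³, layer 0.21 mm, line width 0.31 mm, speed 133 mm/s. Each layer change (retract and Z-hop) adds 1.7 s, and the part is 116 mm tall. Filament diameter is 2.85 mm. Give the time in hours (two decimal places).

Extrusion cross-section = 0.21 × 0.31 = 0.0651 mm².
Path length: 274000 mm³ / 0.0651 mm² → 4208909.4 mm.
Print-move time = 4208909.4 / 133, so 31645.9 s.
Layer count = ceil(116 / 0.21) = 553.
Layer-change overhead: 553 × 1.7 → 940.1 s.
Altogether 31645.9 + 940.1 = 32586 s, i.e. 9.05 hours.

9.05 hours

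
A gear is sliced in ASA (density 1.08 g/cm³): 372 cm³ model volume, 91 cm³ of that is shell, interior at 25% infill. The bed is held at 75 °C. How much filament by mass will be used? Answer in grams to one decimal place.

174.2 g

Volume inside the shell: 372 − 91 → 281 cm³.
Infill deposited = 0.25 × 281, so 70.25 cm³.
Deposited volume = 91 + 70.25, so 161.25 cm³.
Mass = 161.25 × 1.08 = 174.15 g.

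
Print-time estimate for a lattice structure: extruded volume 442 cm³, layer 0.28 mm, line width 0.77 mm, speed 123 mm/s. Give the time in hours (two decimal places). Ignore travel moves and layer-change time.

4.63 hours

Bead cross-section: 0.28 × 0.77 → 0.2156 mm².
Path length: 442000 mm³ / 0.2156 mm² → 2050092.8 mm.
Extrusion time = 2050092.8 / 123, so 16667.4 s.
That's 16667.4 s → 4.63 hours.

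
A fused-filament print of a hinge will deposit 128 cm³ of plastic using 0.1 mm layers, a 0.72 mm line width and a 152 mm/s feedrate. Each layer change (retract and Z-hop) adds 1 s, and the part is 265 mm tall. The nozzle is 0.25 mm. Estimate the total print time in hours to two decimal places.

Line area = 0.1 × 0.72 = 0.072 mm².
Total extruded path = 128000/0.072 = 1777777.8 mm.
Time extruding = 1777777.8 / 152, so 11695.9 s.
Layers = ⌈265/0.1⌉ = 2650.
Z-hop total = 2650 × 1, so 2650 s.
Total = 11695.9 + 2650 = 14345.9 s = 3.98 hours.

3.98 hours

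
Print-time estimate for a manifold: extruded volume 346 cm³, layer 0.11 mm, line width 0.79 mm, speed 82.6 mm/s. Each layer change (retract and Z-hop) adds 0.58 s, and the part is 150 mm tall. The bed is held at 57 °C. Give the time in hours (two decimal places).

Extrusion cross-section: 0.11 × 0.79 → 0.0869 mm².
Path length: 346000 mm³ / 0.0869 mm² → 3981588 mm.
Time extruding = 3981588 / 82.6, so 48203.2 s.
Number of layers: 150 / 0.11 → 1364 (rounded up).
Non-print overhead: 1364 × 0.58 → 791.12 s.
Total = 48203.2 + 791.12 = 48994.32 s = 13.61 hours.

13.61 hours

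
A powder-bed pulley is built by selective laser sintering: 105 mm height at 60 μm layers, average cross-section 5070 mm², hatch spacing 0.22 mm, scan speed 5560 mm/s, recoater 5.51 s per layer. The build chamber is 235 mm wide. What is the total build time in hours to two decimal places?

Number of layers: 105 / 0.06 → 1750 (rounded up).
Per-layer scan distance = 5070 / 0.22 = 23045.5 mm.
Scan time per layer: 23045.5 / 5560 → 4.1449 s.
Time per layer: 4.1449 + 5.51 → 9.6549 s.
Build time = 1750 × 9.6549 = 16896.075 s = 4.69 hours.

4.69 hours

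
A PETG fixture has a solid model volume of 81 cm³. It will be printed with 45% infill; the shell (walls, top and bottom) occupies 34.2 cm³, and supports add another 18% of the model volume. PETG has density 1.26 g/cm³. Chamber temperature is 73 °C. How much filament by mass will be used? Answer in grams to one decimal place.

88.0 g

Infill region = 81 − 34.2, so 46.8 cm³.
Infill deposited = 0.45 × 46.8, so 21.06 cm³.
Support: 0.18 × 81 → 14.58 cm³.
Deposited volume = 34.2 + 21.06 + 14.58, so 69.84 cm³.
Mass = 69.84 × 1.26, so 87.9984 g.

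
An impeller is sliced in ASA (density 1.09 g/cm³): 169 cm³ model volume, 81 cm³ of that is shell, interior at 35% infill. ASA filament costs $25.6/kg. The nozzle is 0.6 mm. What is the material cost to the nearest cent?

$3.12

Volume inside the shell = 169 − 81 = 88 cm³.
Infill deposited = 0.35 × 88 = 30.8 cm³.
Deposited volume: 81 + 30.8 → 111.8 cm³.
Mass = 111.8 × 1.09 = 121.862 g.
Cost = 121.862 g / 1000 × $25.6/kg = $3.12.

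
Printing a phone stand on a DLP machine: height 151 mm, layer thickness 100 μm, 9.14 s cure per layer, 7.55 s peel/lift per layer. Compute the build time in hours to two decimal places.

7.00 hours

Number of layers: 151 / 0.1 → 1510 (rounded up).
Cycle time = 9.14 + 7.55 = 16.69 s.
Total = 1510 × 16.69 = 25201.9 s = 7.00 hours.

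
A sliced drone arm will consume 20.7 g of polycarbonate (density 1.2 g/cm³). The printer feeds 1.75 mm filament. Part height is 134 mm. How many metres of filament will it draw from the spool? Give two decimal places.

7.17 m

Volume = 20.7 g / 1.2 g·cm⁻³ = 17.25 cm³ = 17250 mm³.
Cross-section of 1.75 mm filament: π·(1.75/2)² = 2.4053 mm².
L = V/A = 17250/2.4053 = 7171.66 mm → 7.17 m.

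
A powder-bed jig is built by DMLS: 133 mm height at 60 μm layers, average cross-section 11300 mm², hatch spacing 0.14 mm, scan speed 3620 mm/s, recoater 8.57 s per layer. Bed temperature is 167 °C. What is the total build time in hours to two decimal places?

19.01 hours

Layers = ⌈133/0.06⌉ = 2217.
Per-layer scan distance = 11300 / 0.14 = 80714.3 mm.
Scan time per layer = 80714.3 / 3620, so 22.2968 s.
Layer cycle = 22.2968 + 8.57, so 30.8668 s.
2217 layers × 30.8668 s/layer = 68431.6956 s, i.e. 19.01 hours.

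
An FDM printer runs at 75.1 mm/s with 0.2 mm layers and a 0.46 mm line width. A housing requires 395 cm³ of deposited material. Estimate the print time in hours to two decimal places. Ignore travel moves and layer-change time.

Line area = 0.2 × 0.46, so 0.092 mm².
Toolpath length = 395 cm³ / 0.092 mm² = 395000 / 0.092 = 4293478.3 mm.
Extrusion time = 4293478.3 / 75.1 = 57170.2 s.
57170.2 s = 15.88 hours.

15.88 hours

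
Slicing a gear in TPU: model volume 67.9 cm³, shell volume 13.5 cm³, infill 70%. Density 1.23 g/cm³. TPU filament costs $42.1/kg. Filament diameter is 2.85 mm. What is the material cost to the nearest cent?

Infill region: 67.9 − 13.5 → 54.4 cm³.
Infill deposited = 0.70 × 54.4, so 38.08 cm³.
Total extruded = 13.5 + 38.08 = 51.58 cm³.
Mass = 51.58 × 1.23 = 63.4434 g.
At $42.1/kg: 63.4434/1000 × 42.1 = $2.67.

$2.67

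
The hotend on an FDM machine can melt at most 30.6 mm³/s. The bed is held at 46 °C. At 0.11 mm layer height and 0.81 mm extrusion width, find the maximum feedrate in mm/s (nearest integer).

Bead cross-section = 0.11 × 0.81 = 0.0891 mm².
Max speed = 30.6 / 0.0891 = 343.43 ≈ 343 mm/s.

343 mm/s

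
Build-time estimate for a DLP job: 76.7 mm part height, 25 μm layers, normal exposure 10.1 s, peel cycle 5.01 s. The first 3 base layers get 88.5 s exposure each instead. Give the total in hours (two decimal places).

12.94 hours

Layers = ⌈76.7/0.025⌉ = 3068.
Bottom layers = 3 × (88.5 + 5.01) = 280.53 s.
Normal layers = 3065 × (10.1 + 5.01), so 46312.15 s.
Sum: 280.53 + 46312.15 = 46592.68 s → 12.94 hours.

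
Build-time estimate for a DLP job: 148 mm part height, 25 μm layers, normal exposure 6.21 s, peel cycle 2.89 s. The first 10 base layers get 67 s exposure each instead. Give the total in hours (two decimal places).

15.13 hours

Layers = ⌈148/0.025⌉ = 5920.
Burn-in layers: 10 × (67 + 2.89) → 698.9 s.
Regular layers = 5910 × (6.21 + 2.89) = 53781 s.
Sum: 698.9 + 53781 = 54479.9 s → 15.13 hours.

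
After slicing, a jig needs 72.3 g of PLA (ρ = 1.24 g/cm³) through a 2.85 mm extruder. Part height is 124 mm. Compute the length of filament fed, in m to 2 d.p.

9.14 m

Extruded volume: 72.3/1.24 = 58.3065 cm³ (58306.5 mm³).
Filament cross-section = π × (2.85/2)² = 6.3794 mm².
Length = 58306.5 / 6.3794 = 9139.81 mm = 9.14 m.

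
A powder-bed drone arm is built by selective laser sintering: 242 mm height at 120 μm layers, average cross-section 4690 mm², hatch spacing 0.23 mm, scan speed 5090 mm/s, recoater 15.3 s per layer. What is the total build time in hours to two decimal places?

10.82 hours

Number of layers: 242 / 0.12 → 2017 (rounded up).
Hatch length per layer = 4690 / 0.23 = 20391.3 mm.
Laser time per layer: 20391.3 / 5090 → 4.0061 s.
Per-layer time: 4.0061 + 15.3 → 19.3061 s.
2017 layers × 19.3061 s/layer = 38940.4037 s, i.e. 10.82 hours.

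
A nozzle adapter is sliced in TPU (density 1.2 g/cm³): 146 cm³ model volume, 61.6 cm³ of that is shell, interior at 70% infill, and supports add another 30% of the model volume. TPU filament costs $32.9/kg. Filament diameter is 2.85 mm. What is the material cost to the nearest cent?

Interior volume: 146 − 61.6 → 84.4 cm³.
Infill volume: 0.70 × 84.4 → 59.08 cm³.
Support = 0.30 × 146, so 43.8 cm³.
Total extruded: 61.6 + 59.08 + 43.8 → 164.48 cm³.
Mass = 164.48 × 1.2, so 197.376 g.
Cost = 197.376 g / 1000 × $32.9/kg = $6.49.

$6.49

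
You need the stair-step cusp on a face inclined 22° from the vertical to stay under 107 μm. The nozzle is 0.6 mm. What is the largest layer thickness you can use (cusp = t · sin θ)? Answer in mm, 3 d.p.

0.286 mm

Layer height = cusp / sin(22°) = 0.107 / 0.3746 = 0.286 mm.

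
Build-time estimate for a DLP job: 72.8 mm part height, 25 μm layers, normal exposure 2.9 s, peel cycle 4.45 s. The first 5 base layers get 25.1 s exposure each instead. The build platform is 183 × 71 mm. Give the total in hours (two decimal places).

5.98 hours

Layer count = ceil(72.8 / 0.025) = 2912.
Burn-in layers = 5 × (25.1 + 4.45) = 147.75 s.
Normal layers = 2907 × (2.9 + 4.45) = 21366.45 s.
Sum: 147.75 + 21366.45 = 21514.2 s → 5.98 hours.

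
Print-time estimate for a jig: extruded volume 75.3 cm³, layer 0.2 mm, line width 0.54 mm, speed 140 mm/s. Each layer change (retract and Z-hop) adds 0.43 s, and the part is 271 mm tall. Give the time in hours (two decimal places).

1.55 hours

Extrusion cross-section = 0.2 × 0.54, so 0.108 mm².
Total extruded path = 75300/0.108 = 697222.2 mm.
Extrusion time = 697222.2 / 140 = 4980.2 s.
Number of layers: 271 / 0.2 → 1355 (rounded up).
Non-print overhead: 1355 × 0.43 → 582.65 s.
Altogether 4980.2 + 582.65 = 5562.85 s, i.e. 1.55 hours.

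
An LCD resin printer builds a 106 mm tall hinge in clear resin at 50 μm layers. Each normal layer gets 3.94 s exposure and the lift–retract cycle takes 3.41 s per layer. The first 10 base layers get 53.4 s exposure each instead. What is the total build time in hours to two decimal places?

Number of layers: 106 / 0.05 → 2120 (rounded up).
Bottom layers = 10 × (53.4 + 3.41), so 568.1 s.
Regular layers = 2110 × (3.94 + 3.41), so 15508.5 s.
Sum: 568.1 + 15508.5 = 16076.6 s → 4.47 hours.

4.47 hours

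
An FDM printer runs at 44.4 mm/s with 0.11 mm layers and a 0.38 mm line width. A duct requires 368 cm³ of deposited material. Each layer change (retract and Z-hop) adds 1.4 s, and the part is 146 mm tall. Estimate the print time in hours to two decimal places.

55.60 hours

Extrusion cross-section = 0.11 × 0.38 = 0.0418 mm².
Path length: 368000 mm³ / 0.0418 mm² → 8803827.8 mm.
Print-move time: 8803827.8 / 44.4 → 198284.4 s.
Layer count = ceil(146 / 0.11) = 1328.
Layer-change overhead = 1328 × 1.4 = 1859.2 s.
Altogether 198284.4 + 1859.2 = 200143.6 s, i.e. 55.60 hours.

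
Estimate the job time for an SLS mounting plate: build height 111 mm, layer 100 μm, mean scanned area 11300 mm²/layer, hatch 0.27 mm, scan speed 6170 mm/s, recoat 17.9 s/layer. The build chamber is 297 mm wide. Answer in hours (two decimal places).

Layers = ⌈111/0.1⌉ = 1110.
Per-layer scan distance: 11300 / 0.27 → 41851.9 mm.
Scan time per layer = 41851.9 / 6170, so 6.7831 s.
Layer cycle: 6.7831 + 17.9 → 24.6831 s.
Total: 1110 × 24.6831 s = 27398.241 s → 7.61 hours.

7.61 hours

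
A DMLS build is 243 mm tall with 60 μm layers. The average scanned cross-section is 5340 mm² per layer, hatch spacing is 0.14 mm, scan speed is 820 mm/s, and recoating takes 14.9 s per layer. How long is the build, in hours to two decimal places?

Layers = ⌈243/0.06⌉ = 4050.
Per-layer scan distance: 5340 / 0.14 → 38142.9 mm.
Scan time per layer = 38142.9 / 820, so 46.5157 s.
Time per layer = 46.5157 + 14.9, so 61.4157 s.
4050 layers × 61.4157 s/layer = 248733.585 s, i.e. 69.09 hours.

69.09 hours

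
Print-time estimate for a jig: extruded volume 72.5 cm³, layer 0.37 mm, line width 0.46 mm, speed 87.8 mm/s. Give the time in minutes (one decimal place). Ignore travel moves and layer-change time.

80.9 minutes

Bead cross-section = 0.37 × 0.46 = 0.1702 mm².
Total extruded path = 72500/0.1702 = 425969.4 mm.
Extrusion time: 425969.4 / 87.8 → 4851.6 s.
4851.6 s = 80.9 minutes.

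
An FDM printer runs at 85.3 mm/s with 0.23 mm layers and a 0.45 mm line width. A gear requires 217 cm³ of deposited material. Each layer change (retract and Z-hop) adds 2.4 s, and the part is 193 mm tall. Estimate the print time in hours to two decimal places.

Extrusion cross-section: 0.23 × 0.45 → 0.1035 mm².
Path length: 217000 mm³ / 0.1035 mm² → 2096618.4 mm.
Time extruding = 2096618.4 / 85.3 = 24579.3 s.
Layers = ⌈193/0.23⌉ = 840.
Z-hop total = 840 × 2.4, so 2016 s.
Total = 24579.3 + 2016 = 26595.3 s = 7.39 hours.

7.39 hours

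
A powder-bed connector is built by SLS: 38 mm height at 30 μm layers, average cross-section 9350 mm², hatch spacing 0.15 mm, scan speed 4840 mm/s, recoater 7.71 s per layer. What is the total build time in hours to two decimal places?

Layer count = ceil(38 / 0.03) = 1267.
Hatch length per layer = 9350 / 0.15 = 62333.3 mm.
Scan time per layer: 62333.3 / 4840 → 12.8788 s.
Time per layer = 12.8788 + 7.71 = 20.5888 s.
1267 layers × 20.5888 s/layer = 26086.0096 s, i.e. 7.25 hours.

7.25 hours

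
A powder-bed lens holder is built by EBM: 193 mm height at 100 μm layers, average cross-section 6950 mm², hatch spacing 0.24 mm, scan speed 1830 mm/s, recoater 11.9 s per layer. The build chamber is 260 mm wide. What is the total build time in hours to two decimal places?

14.86 hours

Number of layers: 193 / 0.1 → 1930 (rounded up).
Per-layer scan distance = 6950 / 0.24, so 28958.3 mm.
Scan time per layer: 28958.3 / 1830 → 15.8242 s.
Layer cycle = 15.8242 + 11.9 = 27.7242 s.
Total: 1930 × 27.7242 s = 53507.706 s → 14.86 hours.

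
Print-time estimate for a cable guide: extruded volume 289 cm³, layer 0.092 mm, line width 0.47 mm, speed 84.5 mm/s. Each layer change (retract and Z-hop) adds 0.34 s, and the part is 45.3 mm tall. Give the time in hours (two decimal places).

22.02 hours

Extrusion cross-section: 0.092 × 0.47 → 0.04324 mm².
Toolpath length = 289 cm³ / 0.04324 mm² = 289000 / 0.04324 = 6683626.3 mm.
Extrusion time = 6683626.3 / 84.5, so 79096.2 s.
Layers = ⌈45.3/0.092⌉ = 493.
Non-print overhead: 493 × 0.34 → 167.62 s.
Altogether 79096.2 + 167.62 = 79263.82 s, i.e. 22.02 hours.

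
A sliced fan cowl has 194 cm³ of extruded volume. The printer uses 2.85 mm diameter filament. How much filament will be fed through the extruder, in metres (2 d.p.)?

30.41 m

Cross-section of 2.85 mm filament: π·(2.85/2)² = 6.3794 mm².
L = 194000 mm³ / 6.3794 mm² = 30410.38 mm, i.e. 30.41 m.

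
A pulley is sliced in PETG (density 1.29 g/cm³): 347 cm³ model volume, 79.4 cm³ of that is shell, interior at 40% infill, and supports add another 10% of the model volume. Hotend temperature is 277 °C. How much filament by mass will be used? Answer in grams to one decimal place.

Infill region: 347 − 79.4 → 267.6 cm³.
Deposited infill = 0.40 × 267.6 = 107.04 cm³.
Support: 0.10 × 347 → 34.7 cm³.
Total printed volume: 79.4 + 107.04 + 34.7 → 221.14 cm³.
Mass = 221.14 × 1.29 = 285.2706 g.

285.3 g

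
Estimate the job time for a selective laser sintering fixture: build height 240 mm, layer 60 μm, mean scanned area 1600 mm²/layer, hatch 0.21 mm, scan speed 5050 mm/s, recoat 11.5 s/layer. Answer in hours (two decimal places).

Number of layers: 240 / 0.06 → 4000 (rounded up).
Per-layer scan distance = 1600 / 0.21 = 7619 mm.
Per-layer scan time = 7619 / 5050, so 1.5087 s.
Per-layer time = 1.5087 + 11.5 = 13.0087 s.
4000 layers × 13.0087 s/layer = 52034.8 s, i.e. 14.45 hours.

14.45 hours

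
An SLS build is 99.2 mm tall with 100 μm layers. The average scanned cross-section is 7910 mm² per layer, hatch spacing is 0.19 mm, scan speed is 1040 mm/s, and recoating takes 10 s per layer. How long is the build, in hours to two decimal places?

Number of layers: 99.2 / 0.1 → 992 (rounded up).
Per-layer scan distance = 7910 / 0.19, so 41631.6 mm.
Scan time per layer: 41631.6 / 1040 → 40.0304 s.
Per-layer time = 40.0304 + 10 = 50.0304 s.
992 layers × 50.0304 s/layer = 49630.1568 s, i.e. 13.79 hours.

13.79 hours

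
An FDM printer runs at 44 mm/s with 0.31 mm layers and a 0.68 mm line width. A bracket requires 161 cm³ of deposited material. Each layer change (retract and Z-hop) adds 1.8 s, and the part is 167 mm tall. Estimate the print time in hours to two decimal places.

Extrusion cross-section = 0.31 × 0.68 = 0.2108 mm².
Path length: 161000 mm³ / 0.2108 mm² → 763757.1 mm.
Time extruding = 763757.1 / 44 = 17358.1 s.
Number of layers: 167 / 0.31 → 539 (rounded up).
Layer-change overhead: 539 × 1.8 → 970.2 s.
Altogether 17358.1 + 970.2 = 18328.3 s, i.e. 5.09 hours.

5.09 hours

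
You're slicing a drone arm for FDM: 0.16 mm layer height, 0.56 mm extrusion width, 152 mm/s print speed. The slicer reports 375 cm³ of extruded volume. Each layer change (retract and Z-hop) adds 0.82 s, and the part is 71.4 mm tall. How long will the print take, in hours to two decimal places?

Line area: 0.16 × 0.56 → 0.0896 mm².
Path length: 375000 mm³ / 0.0896 mm² → 4185267.9 mm.
Extrusion time = 4185267.9 / 152, so 27534.7 s.
Layer count = ceil(71.4 / 0.16) = 447.
Non-print overhead = 447 × 0.82 = 366.54 s.
Total = 27534.7 + 366.54 = 27901.24 s = 7.75 hours.

7.75 hours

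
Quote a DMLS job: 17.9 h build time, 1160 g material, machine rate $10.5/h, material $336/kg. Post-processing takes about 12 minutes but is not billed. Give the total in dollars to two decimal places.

$577.71

Machine cost: 10.5 × 17.9 → $187.95.
Feedstock cost = 336 × 1160/1000, so $389.76.
Job cost: 187.95 + 389.76 = $577.71.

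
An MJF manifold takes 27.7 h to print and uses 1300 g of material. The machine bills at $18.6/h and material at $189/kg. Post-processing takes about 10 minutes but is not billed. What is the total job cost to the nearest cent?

$760.92

Machine-time cost: 18.6 × 27.7 → $515.22.
Material charge: 189 × 1300/1000 → $245.70.
Job cost: 515.22 + 245.70 = $760.92.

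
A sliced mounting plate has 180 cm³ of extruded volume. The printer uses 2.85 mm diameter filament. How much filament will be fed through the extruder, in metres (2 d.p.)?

Cross-section of 2.85 mm filament: π·(2.85/2)² = 6.3794 mm².
Length = 180 cm³ / 6.3794 mm² = 180000 / 6.3794 = 28215.82 mm = 28.22 m.

28.22 m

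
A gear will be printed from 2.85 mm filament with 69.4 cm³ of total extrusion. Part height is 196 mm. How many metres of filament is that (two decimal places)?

Cross-section of 2.85 mm filament: π·(2.85/2)² = 6.3794 mm².
L = 69400 mm³ / 6.3794 mm² = 10878.77 mm, i.e. 10.88 m.

10.88 m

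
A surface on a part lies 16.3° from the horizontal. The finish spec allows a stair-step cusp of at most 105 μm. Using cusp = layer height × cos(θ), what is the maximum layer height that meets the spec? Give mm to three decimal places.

t = h_c / cos θ = 0.105 / 0.9598 = 0.109 mm.

0.109 mm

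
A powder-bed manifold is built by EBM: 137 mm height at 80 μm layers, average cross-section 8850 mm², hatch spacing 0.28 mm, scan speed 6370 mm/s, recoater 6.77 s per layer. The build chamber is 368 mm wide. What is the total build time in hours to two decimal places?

5.58 hours

Number of layers: 137 / 0.08 → 1713 (rounded up).
Scan path per layer: 8850 / 0.28 → 31607.1 mm.
Scan time per layer = 31607.1 / 6370 = 4.9619 s.
Per-layer time: 4.9619 + 6.77 → 11.7319 s.
1713 layers × 11.7319 s/layer = 20096.7447 s, i.e. 5.58 hours.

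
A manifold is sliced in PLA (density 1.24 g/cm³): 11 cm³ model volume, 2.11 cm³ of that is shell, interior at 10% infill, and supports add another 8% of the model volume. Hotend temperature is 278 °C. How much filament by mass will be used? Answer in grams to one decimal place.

Infill region = 11 − 2.11 = 8.89 cm³.
Infill deposited = 0.10 × 8.89, so 0.889 cm³.
Support = 0.08 × 11, so 0.88 cm³.
Total printed volume = 2.11 + 0.889 + 0.88 = 3.879 cm³.
Mass = 3.879 × 1.24, so 4.80996 g.

4.8 g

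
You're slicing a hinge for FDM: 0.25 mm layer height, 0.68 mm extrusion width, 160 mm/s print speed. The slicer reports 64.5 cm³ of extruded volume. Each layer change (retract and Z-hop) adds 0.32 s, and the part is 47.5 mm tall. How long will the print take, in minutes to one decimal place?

40.5 minutes

Bead cross-section = 0.25 × 0.68 = 0.17 mm².
Total extruded path = 64500/0.17 = 379411.8 mm.
Print-move time: 379411.8 / 160 → 2371.3 s.
Layers = ⌈47.5/0.25⌉ = 190.
Layer-change overhead: 190 × 0.32 → 60.8 s.
Altogether 2371.3 + 60.8 = 2432.1 s, i.e. 40.5 minutes.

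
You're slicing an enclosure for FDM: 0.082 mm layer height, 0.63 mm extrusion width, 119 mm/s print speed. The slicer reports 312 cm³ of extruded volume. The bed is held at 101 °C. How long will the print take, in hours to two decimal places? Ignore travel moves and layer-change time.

Bead cross-section = 0.082 × 0.63 = 0.05166 mm².
Path length: 312000 mm³ / 0.05166 mm² → 6039489 mm.
Extrusion time = 6039489 / 119 = 50752 s.
Converting: 50752 s = 14.10 hours.

14.10 hours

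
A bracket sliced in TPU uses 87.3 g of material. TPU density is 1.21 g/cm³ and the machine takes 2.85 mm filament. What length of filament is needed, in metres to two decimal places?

Extruded volume: 87.3/1.21 = 72.1488 cm³ (72148.8 mm³).
Cross-section of 2.85 mm filament: π·(2.85/2)² = 6.3794 mm².
L = V/A = 72148.8/6.3794 = 11309.65 mm → 11.31 m.

11.31 m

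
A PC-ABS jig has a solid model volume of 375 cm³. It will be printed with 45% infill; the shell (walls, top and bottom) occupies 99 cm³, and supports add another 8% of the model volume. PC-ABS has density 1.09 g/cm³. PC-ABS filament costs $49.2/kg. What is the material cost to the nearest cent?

Interior volume = 375 − 99 = 276 cm³.
Infill deposited = 0.45 × 276 = 124.2 cm³.
Support = 0.08 × 375 = 30 cm³.
Deposited volume: 99 + 124.2 + 30 → 253.2 cm³.
Mass: 253.2 × 1.09 → 275.988 g.
Cost = 275.988 g / 1000 × $49.2/kg = $13.58.

$13.58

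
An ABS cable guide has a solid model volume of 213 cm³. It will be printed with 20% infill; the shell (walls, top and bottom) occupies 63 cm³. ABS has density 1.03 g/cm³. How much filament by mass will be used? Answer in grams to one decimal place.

95.8 g

Volume inside the shell: 213 − 63 → 150 cm³.
Infill deposited = 0.20 × 150 = 30 cm³.
Total printed volume = 63 + 30 = 93 cm³.
Mass = 93 × 1.03 = 95.79 g.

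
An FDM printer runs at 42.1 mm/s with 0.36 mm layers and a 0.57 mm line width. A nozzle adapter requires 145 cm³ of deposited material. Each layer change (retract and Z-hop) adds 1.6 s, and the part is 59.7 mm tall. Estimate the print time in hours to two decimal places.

Line area: 0.36 × 0.57 → 0.2052 mm².
Toolpath length = 145 cm³ / 0.2052 mm² = 145000 / 0.2052 = 706627.7 mm.
Time extruding = 706627.7 / 42.1 = 16784.5 s.
Number of layers: 59.7 / 0.36 → 166 (rounded up).
Z-hop total = 166 × 1.6 = 265.6 s.
Total = 16784.5 + 265.6 = 17050.1 s = 4.74 hours.

4.74 hours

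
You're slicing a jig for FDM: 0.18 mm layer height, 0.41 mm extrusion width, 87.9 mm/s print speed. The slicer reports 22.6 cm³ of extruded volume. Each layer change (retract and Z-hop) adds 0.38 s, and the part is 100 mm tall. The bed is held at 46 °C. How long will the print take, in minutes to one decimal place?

61.6 minutes

Line area: 0.18 × 0.41 → 0.0738 mm².
Path length: 22600 mm³ / 0.0738 mm² → 306233.1 mm.
Extrusion time = 306233.1 / 87.9, so 3483.9 s.
Layers = ⌈100/0.18⌉ = 556.
Z-hop total = 556 × 0.38 = 211.28 s.
Total = 3483.9 + 211.28 = 3695.18 s = 61.6 minutes.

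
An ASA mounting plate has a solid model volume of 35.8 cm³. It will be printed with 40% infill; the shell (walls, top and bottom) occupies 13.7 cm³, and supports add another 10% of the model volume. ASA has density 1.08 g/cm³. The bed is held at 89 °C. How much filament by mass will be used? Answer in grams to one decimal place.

Interior volume: 35.8 − 13.7 → 22.1 cm³.
Infill deposited = 0.40 × 22.1, so 8.84 cm³.
Support = 0.10 × 35.8 = 3.58 cm³.
Deposited volume = 13.7 + 8.84 + 3.58 = 26.12 cm³.
Mass: 26.12 × 1.08 → 28.2096 g.

28.2 g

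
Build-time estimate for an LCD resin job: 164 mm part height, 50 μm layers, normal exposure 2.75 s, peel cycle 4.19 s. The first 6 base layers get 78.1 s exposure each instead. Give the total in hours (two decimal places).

6.45 hours

Layer count = ceil(164 / 0.05) = 3280.
Bottom layers: 6 × (78.1 + 4.19) → 493.74 s.
Remaining layers = 3274 × (2.75 + 4.19) = 22721.56 s.
Sum: 493.74 + 22721.56 = 23215.3 s → 6.45 hours.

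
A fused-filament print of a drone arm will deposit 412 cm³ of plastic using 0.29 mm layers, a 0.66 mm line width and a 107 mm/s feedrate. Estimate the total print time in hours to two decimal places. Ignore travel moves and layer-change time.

5.59 hours

Bead cross-section: 0.29 × 0.66 → 0.1914 mm².
Total extruded path = 412000/0.1914 = 2152560.1 mm.
Time extruding = 2152560.1 / 107 = 20117.4 s.
20117.4 s = 5.59 hours.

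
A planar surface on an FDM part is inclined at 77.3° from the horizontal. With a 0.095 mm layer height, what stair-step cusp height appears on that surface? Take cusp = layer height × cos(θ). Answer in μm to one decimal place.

Cusp = layer height × cos(77.3°) = 0.095 × 0.2198 = 0.020881 mm = 20.9 μm.

20.9 μm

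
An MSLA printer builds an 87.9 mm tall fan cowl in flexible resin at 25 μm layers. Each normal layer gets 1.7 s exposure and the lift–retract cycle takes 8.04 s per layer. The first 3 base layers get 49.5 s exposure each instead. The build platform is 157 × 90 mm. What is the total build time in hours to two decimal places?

9.55 hours

Layer count = ceil(87.9 / 0.025) = 3516.
Burn-in layers = 3 × (49.5 + 8.04) = 172.62 s.
Regular layers = 3513 × (1.7 + 8.04), so 34216.62 s.
Sum: 172.62 + 34216.62 = 34389.24 s → 9.55 hours.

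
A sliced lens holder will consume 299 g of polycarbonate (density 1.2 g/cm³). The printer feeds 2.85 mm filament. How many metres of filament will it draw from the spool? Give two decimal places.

39.06 m

Extruded volume: 299/1.2 = 249.1667 cm³ (249166.7 mm³).
A = π r² = π × 1.425² = 6.3794 mm².
Length = 249166.7 / 6.3794 = 39058.01 mm = 39.06 m.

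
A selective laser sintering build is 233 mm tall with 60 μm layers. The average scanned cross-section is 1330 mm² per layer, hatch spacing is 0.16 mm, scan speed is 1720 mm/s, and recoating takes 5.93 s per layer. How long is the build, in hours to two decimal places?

Layers = ⌈233/0.06⌉ = 3884.
Scan path per layer = 1330 / 0.16, so 8312.5 mm.
Scan time per layer = 8312.5 / 1720, so 4.8328 s.
Per-layer time = 4.8328 + 5.93, so 10.7628 s.
3884 layers × 10.7628 s/layer = 41802.7152 s, i.e. 11.61 hours.

11.61 hours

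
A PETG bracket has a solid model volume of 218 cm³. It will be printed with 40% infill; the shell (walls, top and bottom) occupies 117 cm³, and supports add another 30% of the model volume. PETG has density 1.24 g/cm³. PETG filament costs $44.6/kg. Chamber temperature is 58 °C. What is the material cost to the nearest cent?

Interior volume: 218 − 117 → 101 cm³.
Deposited infill = 0.40 × 101 = 40.4 cm³.
Support = 0.30 × 218 = 65.4 cm³.
Total printed volume = 117 + 40.4 + 65.4, so 222.8 cm³.
Mass = 222.8 × 1.24 = 276.272 g.
Cost = 276.272 g / 1000 × $44.6/kg = $12.32.

$12.32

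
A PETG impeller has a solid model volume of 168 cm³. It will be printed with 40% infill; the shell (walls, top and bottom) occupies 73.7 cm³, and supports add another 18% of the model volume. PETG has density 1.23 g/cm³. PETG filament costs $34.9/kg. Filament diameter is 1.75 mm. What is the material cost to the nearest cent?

$6.08

Interior volume = 168 − 73.7, so 94.3 cm³.
Infill volume = 0.40 × 94.3 = 37.72 cm³.
Support: 0.18 × 168 → 30.24 cm³.
Total extruded: 73.7 + 37.72 + 30.24 → 141.66 cm³.
Mass: 141.66 × 1.23 → 174.2418 g.
Cost = 174.2418 g / 1000 × $34.9/kg = $6.08.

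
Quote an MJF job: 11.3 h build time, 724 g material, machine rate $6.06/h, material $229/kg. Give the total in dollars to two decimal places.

Machine-time cost: 6.06 × 11.3 → $68.478.
Feedstock cost: 229 × 724/1000 → $165.796.
Total = 68.478 + 165.796 = 234.274 ≈ $234.27.

$234.27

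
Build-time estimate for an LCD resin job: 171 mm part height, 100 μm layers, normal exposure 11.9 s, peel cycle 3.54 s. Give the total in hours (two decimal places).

Layers = ⌈171/0.1⌉ = 1710.
Each layer takes = 11.9 + 3.54 = 15.44 s.
Build time: 1710 × 15.44 s = 26402.4 s, i.e. 7.33 hours.

7.33 hours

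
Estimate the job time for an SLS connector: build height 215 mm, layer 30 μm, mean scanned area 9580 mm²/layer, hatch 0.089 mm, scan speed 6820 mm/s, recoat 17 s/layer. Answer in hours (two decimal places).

65.27 hours

Layers = ⌈215/0.03⌉ = 7167.
Per-layer scan distance: 9580 / 0.089 → 107640.4 mm.
Per-layer scan time = 107640.4 / 6820 = 15.783 s.
Layer cycle = 15.783 + 17 = 32.783 s.
7167 layers × 32.783 s/layer = 234955.761 s, i.e. 65.27 hours.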